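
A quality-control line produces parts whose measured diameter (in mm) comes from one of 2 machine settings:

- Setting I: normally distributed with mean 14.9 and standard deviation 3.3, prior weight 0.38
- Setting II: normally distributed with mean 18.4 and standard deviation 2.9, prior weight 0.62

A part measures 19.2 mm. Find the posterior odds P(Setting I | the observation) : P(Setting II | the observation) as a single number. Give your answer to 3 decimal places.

Only the two components matter; the odds are (P(Z=i) f_i(x)) / (P(Z=j) f_j(x)).
Normal densities:
  p_I = (1/(3.3·√(2π)))·exp(−(19.2−14.9)²/(2·3.3²)) = 0.120892·exp(-0.84894) = 0.0517255
  p_II = (1/(2.9·√(2π)))·exp(−(19.2−18.4)²/(2·2.9²)) = 0.137566·exp(-0.03805) = 0.13243
Posterior odds = (P(Z=I)·p_I) / (P(Z=II)·p_II) = (0.38·0.0517255) / (0.62·0.13243) = 0.0196557 / 0.0821068 ≈ 0.239

0.239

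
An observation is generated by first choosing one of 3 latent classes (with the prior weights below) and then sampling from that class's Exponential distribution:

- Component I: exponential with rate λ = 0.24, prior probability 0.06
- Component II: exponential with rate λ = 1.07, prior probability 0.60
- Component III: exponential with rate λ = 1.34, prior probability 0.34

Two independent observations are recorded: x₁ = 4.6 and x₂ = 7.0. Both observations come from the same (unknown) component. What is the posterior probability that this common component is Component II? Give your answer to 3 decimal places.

0.013

Apply Bayes' rule: the posterior for each component is proportional to its prior times its likelihood at x.
Since both observations come from the same component, the likelihood for component k is f_k(x₁)·f_k(x₂).
  p_I = [0.0795701] × [0.0447298] = 0.00355915
  p_II = [0.00779447] × [0.000597748] = 4.65913e-06
  p_III = [0.00281912] × [0.00011309] = 3.18813e-07
Weight by the priors:
  π_I·p_I = 0.06 × 0.00355915 = 0.000213549
  π_II·p_II = 0.60 × 4.65913e-06 = 2.79548e-06
  π_III·p_III = 0.34 × 3.18813e-07 = 1.08396e-07
Marginal: 0.000213549 + 2.79548e-06 + 1.08396e-07 = 0.000216453
Responsibility of Component II: 2.79548e-06 / 0.000216453 ≈ 0.013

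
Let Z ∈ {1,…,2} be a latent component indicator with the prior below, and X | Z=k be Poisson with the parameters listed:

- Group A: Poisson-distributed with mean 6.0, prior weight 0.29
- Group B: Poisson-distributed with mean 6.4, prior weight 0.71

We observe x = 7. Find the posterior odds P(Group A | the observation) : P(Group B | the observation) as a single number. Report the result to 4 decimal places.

0.3878

Since P(k|x) ∝ π_k f_k(x), the posterior odds are π_i f_i(x) / (π_j f_j(x)).
Component likelihoods at x = 7:
  L_A = e^(−6.0)·6.0^7/7! = 0.137677
  L_B = e^(−6.4)·6.4^7/7! = 0.144992
Odds = (0.29/0.71) × (0.137677/0.144992) = 0.408451 × 0.949548 ≈ 0.3878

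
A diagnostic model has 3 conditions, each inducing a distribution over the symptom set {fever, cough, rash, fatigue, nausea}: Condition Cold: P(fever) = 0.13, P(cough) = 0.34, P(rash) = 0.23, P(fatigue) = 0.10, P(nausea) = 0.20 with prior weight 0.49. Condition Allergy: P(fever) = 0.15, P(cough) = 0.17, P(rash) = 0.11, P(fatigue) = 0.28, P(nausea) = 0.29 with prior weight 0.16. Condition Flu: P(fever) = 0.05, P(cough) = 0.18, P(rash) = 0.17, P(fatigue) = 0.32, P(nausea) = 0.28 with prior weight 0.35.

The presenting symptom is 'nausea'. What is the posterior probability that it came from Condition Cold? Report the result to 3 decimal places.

0.404

The responsibility of component k is π_k f_k(x) divided by Σ_j π_j f_j(x).
Component likelihoods at x = 'nausea':
  L_Cold = P(nausea | comp) = 0.20
  L_Allergy = P(nausea | comp) = 0.29
  L_Flu = P(nausea | comp) = 0.28
Unnormalised posteriors:
  π_Cold·L_Cold = 0.49 × 0.2 = 0.098
  π_Allergy·L_Allergy = 0.16 × 0.29 = 0.0464
  π_Flu·L_Flu = 0.35 × 0.28 = 0.098
Normaliser: 0.098 + 0.0464 + 0.098 = 0.2424
So the posterior for Condition Cold is 0.098 / 0.2424 ≈ 0.404.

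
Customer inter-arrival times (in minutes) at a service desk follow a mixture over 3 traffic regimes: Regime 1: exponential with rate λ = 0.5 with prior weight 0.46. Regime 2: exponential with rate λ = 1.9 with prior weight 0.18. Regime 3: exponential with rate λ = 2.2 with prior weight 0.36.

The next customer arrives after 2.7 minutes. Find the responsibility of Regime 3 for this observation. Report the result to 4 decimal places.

By Bayes' theorem, P(k | x) = w_k f_k(x) / Σ_j w_j f_j(x).
Evaluate each component's likelihood at the observed value:
  p_1 = 0.5·e^(−0.5·2.7) = 0.5·e^(−1.3500) = 0.12962
  p_2 = 1.9·e^(−1.9·2.7) = 1.9·e^(−5.1300) = 0.0112415
  p_3 = 2.2·e^(−2.2·2.7) = 2.2·e^(−5.9400) = 0.00579047
Unnormalised posteriors:
  w_1·p_1 = 0.46 × 0.12962 = 0.0596253
  w_2·p_2 = 0.18 × 0.0112415 = 0.00202346
  w_3·p_3 = 0.36 × 0.00579047 = 0.00208457
Sum: 0.0596253 + 0.00202346 + 0.00208457 = 0.0637333
Responsibility of Regime 3: 0.00208457 / 0.0637333 ≈ 0.0327

0.0327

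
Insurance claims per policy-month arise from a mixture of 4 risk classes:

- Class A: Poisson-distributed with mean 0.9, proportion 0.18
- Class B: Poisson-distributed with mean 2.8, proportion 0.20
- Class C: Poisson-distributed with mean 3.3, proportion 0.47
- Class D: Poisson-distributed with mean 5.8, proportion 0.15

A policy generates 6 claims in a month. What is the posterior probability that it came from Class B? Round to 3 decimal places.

P(component k | x) = π_k·f_k(x) / marginal(x), where marginal(x) = Σ_j π_j·f_j(x).
Component likelihoods at x = 6 claims:
  L_A = 0.000300094
  L_B = 0.0406997
  L_C = 0.0661575
  L_D = 0.160076
Multiply by the mixture weights:
  π_A·L_A = 0.18 × 0.000300094 = 5.40169e-05
  π_B·L_B = 0.20 × 0.0406997 = 0.00813994
  π_C·L_C = 0.47 × 0.0661575 = 0.031094
  π_D·L_D = 0.15 × 0.160076 = 0.0240115
Sum: 5.40169e-05 + 0.00813994 + 0.031094 + 0.0240115 = 0.0632995
P(Class B | 6 claims) ≈ 0.129

0.129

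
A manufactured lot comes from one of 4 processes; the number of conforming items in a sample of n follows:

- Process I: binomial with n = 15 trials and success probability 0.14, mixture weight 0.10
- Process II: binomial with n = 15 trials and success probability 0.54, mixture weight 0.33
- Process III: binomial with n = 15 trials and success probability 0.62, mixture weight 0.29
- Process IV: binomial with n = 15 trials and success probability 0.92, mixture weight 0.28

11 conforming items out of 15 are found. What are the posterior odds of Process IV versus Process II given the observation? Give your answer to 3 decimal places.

0.272

Only the two components matter; the odds are (w_i f_i(x)) / (w_j f_j(x)).
Component likelihoods at x = 11 conforming items out of 15:
  p_I = C(15,11)·0.14^11·0.86^4 = 1365·4.04957e-10·0.547008 = 3.02367e-07
  p_II = C(15,11)·0.54^11·0.46^4 = 1365·0.0011385·0.0447746 = 0.0695817
  p_III = C(15,11)·0.62^11·0.38^4 = 1365·0.00520366·0.0208514 = 0.148107
  p_IV = C(15,11)·0.92^11·0.08^4 = 1365·0.399637·4.096e-05 = 0.0223439
0.00625629 / 0.022962 ≈ 0.272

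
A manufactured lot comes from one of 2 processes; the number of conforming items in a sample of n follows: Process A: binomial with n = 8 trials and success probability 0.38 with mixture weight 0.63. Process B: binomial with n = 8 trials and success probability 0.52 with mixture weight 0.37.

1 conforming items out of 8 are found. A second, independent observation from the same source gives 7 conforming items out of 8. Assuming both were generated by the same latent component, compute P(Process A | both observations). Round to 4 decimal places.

Posterior ∝ prior × likelihood, so P(k | x) ∝ w_k f_k(x); normalise over all components.
Since both observations come from the same component, the likelihood for component k is f_k(x₁)·f_k(x₂).
  f_A = [C(8,1)·0.38^1·0.62^7 = 8·0.38·0.0352161 = 0.107057] × [0.00567501] = 0.00060755
  f_B = [C(8,1)·0.52^1·0.48^7 = 8·0.52·0.00587068 = 0.024422] × [0.039478] = 0.000964132
Multiply by the mixture weights:
  w_A·f_A = 0.63 × 0.00060755 = 0.000382757
  w_B·f_B = 0.37 × 0.000964132 = 0.000356729
Evidence: 0.000382757 + 0.000356729 = 0.000739486
Responsibility of Process A: 0.000382757 / 0.000739486 ≈ 0.5176

0.5176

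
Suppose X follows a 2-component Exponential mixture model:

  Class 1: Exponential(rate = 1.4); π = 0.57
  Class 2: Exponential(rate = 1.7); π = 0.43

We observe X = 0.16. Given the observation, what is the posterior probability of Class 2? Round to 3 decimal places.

Posterior ∝ prior × likelihood, so P(k | x) ∝ P(Z=k) f_k(x); normalise over all components.
Exponential densities:
  p_1 = 1.4·e^(−1.4·0.16) = 1.4·e^(−0.2240) = 1.11904
  p_2 = 1.7·e^(−1.7·0.16) = 1.7·e^(−0.2720) = 1.29515
Unnormalised posteriors:
  P(Z=1)·p_1 = 0.57 × 1.11904 = 0.637853
  P(Z=2)·p_2 = 0.43 × 1.29515 = 0.556915
Denominator: 0.637853 + 0.556915 = 1.19477
So the posterior for Class 2 is 0.556915 / 1.19477 ≈ 0.466.

0.466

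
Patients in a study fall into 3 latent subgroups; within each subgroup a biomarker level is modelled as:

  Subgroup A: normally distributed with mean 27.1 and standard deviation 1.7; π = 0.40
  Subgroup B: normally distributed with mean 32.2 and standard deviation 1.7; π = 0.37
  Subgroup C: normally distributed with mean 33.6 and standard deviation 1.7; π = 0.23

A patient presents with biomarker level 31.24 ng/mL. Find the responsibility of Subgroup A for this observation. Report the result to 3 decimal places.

0.049

Posterior ∝ prior × likelihood, so P(k | x) ∝ w_k f_k(x); normalise over all components.
Normal densities:
  p_A = (1/(1.7·√(2π)))·exp(−(31.24−27.1)²/(2·1.7²)) = 0.234672·exp(-2.96533) = 0.0120958
  p_B = (1/(1.7·√(2π)))·exp(−(31.24−32.2)²/(2·1.7²)) = 0.234672·exp(-0.15945) = 0.200085
  p_C = (1/(1.7·√(2π)))·exp(−(31.24−33.6)²/(2·1.7²)) = 0.234672·exp(-0.96360) = 0.0895314
Prior × likelihood for each component:
  w_A·p_A = 0.40 × 0.0120958 = 0.00483833
  w_B·p_B = 0.37 × 0.200085 = 0.0740314
  w_C·p_C = 0.23 × 0.0895314 = 0.0205922
Normaliser: 0.00483833 + 0.0740314 + 0.0205922 = 0.099462
So the posterior for Subgroup A is 0.00483833 / 0.099462 ≈ 0.049.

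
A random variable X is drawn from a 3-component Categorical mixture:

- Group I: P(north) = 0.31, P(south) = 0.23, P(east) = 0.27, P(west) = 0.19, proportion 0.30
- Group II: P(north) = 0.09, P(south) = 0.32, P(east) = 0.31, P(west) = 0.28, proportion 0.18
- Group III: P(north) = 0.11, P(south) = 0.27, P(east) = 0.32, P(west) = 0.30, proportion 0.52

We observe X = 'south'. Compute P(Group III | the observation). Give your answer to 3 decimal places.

The responsibility of component k is π_k f_k(x) divided by Σ_j π_j f_j(x).
Evaluate each component's likelihood at the observed value:
  f_I = P(south | comp) = 0.23
  f_II = P(south | comp) = 0.32
  f_III = P(south | comp) = 0.27
Multiply by the mixture weights:
  π_I·f_I = 0.30 × 0.23 = 0.069
  π_II·f_II = 0.18 × 0.32 = 0.0576
  π_III·f_III = 0.52 × 0.27 = 0.1404
Evidence: 0.069 + 0.0576 + 0.1404 = 0.267
P(Group III | data) ≈ 0.526

0.526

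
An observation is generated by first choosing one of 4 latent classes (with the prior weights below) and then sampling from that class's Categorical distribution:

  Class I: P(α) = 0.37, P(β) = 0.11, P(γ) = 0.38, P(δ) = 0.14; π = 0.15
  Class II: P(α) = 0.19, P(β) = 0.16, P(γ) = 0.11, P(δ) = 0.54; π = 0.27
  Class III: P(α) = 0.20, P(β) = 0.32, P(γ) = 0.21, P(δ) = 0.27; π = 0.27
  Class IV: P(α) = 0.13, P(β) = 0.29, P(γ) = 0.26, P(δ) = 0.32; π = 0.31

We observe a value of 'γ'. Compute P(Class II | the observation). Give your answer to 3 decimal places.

The responsibility of component k is w_k f_k(x) divided by Σ_j w_j f_j(x).
Evaluate each component's likelihood at the observed value:
  L_I = P(γ | comp) = 0.38
  L_II = P(γ | comp) = 0.11
  L_III = P(γ | comp) = 0.21
  L_IV = P(γ | comp) = 0.26
Multiply by the mixture weights:
  w_I·L_I = 0.15 × 0.38 = 0.057
  w_II·L_II = 0.27 × 0.11 = 0.0297
  w_III·L_III = 0.27 × 0.21 = 0.0567
  w_IV·L_IV = 0.31 × 0.26 = 0.0806
Normaliser: 0.057 + 0.0297 + 0.0567 + 0.0806 = 0.224
Responsibility of Class II: 0.0297 / 0.224 ≈ 0.133

0.133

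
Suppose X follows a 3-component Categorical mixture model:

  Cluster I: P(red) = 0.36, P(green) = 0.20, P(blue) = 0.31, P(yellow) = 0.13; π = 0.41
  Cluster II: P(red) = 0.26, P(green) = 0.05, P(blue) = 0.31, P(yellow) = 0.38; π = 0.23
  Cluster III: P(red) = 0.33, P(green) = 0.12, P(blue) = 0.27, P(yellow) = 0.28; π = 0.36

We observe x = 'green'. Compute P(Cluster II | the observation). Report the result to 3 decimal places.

0.084

P(component k | x) = π_k·f_k(x) / marginal(x), where marginal(x) = Σ_j π_j·f_j(x).
Categorical probabilities:
  f_I = P(green | comp) = 0.20
  f_II = P(green | comp) = 0.05
  f_III = P(green | comp) = 0.12
Weight by the priors:
  π_I·f_I = 0.41 × 0.2 = 0.082
  π_II·f_II = 0.23 × 0.05 = 0.0115
  π_III·f_III = 0.36 × 0.12 = 0.0432
Denominator: 0.082 + 0.0115 + 0.0432 = 0.1367
So the posterior for Cluster II is 0.0115 / 0.1367 ≈ 0.084.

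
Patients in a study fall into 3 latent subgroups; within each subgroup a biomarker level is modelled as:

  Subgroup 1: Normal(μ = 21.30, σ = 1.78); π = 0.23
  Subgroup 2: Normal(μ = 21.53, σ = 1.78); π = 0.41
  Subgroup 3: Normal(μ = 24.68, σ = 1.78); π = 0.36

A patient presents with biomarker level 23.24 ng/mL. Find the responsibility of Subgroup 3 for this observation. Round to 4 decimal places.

P(component k | x) = π_k·f_k(x) / marginal(x), where marginal(x) = Σ_j π_j·f_j(x).
Component likelihoods at x = 23.24 ng/mL:
  p_1 = (1/(1.78·√(2π)))·exp(−(23.24−21.30)²/(2·1.78²)) = 0.224125·exp(-0.59393) = 0.123752
  p_2 = (1/(1.78·√(2π)))·exp(−(23.24−21.53)²/(2·1.78²)) = 0.224125·exp(-0.46145) = 0.141282
  p_3 = (1/(1.78·√(2π)))·exp(−(23.24−24.68)²/(2·1.78²)) = 0.224125·exp(-0.32723) = 0.161575
Prior × likelihood for each component:
  π_1·p_1 = 0.23 × 0.123752 = 0.0284629
  π_2·p_2 = 0.41 × 0.141282 = 0.0579255
  π_3·p_3 = 0.36 × 0.161575 = 0.0581671
Marginal: 0.0284629 + 0.0579255 + 0.0581671 = 0.144556
P(Subgroup 3 | the observation) = 0.0581671 / 0.144556 ≈ 0.4024

0.4024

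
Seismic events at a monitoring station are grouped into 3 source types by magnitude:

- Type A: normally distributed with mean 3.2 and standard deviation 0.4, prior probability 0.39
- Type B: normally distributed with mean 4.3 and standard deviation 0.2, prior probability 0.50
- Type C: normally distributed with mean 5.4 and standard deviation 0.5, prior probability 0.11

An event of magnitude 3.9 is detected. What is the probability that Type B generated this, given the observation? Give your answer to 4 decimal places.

0.6133

Posterior ∝ prior × likelihood, so P(k | x) ∝ π_k f_k(x); normalise over all components.
Evaluate each component's likelihood at the observed value:
  p_A = 0.215693
  p_B = 0.269955
  p_C = 0.0088637
Unnormalised posteriors:
  π_A·p_A = 0.39 × 0.215693 = 0.0841204
  π_B·p_B = 0.50 × 0.269955 = 0.134977
  π_C·p_C = 0.11 × 0.0088637 = 0.000975007
Marginal: 0.0841204 + 0.134977 + 0.000975007 = 0.220073
Responsibility of Type B: 0.134977 / 0.220073 ≈ 0.6133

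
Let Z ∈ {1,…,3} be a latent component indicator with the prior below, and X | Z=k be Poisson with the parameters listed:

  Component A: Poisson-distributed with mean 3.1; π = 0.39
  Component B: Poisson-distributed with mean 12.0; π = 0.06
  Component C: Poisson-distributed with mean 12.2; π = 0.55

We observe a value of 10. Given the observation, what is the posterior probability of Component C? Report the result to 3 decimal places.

Posterior ∝ prior × likelihood, so P(k | x) ∝ π_k f_k(x); normalise over all components.
Component likelihoods at x = 10:
  f_A = e^(−3.1)·3.1^10/10! = 0.00101752
  f_B = e^(−12.0)·12.0^10/10! = 0.104837
  f_C = e^(−12.2)·12.2^10/10! = 0.101261
Weight by the priors:
  π_A·f_A = 0.39 × 0.00101752 = 0.000396831
  π_B·f_B = 0.06 × 0.104837 = 0.00629024
  π_C·f_C = 0.55 × 0.101261 = 0.0556936
Normaliser: 0.000396831 + 0.00629024 + 0.0556936 = 0.0623807
P(Component C | x) ≈ 0.893

0.893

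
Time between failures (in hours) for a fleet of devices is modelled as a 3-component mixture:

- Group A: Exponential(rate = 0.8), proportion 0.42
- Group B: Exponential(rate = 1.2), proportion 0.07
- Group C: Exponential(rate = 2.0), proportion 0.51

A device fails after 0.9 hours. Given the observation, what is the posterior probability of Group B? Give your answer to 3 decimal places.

The responsibility of component k is π_k f_k(x) divided by Σ_j π_j f_j(x).
Exponential densities:
  f_A = 0.389402
  f_B = 0.407515
  f_C = 0.330598
Multiply by the mixture weights:
  π_A·f_A = 0.42 × 0.389402 = 0.163549
  π_B·f_B = 0.07 × 0.407515 = 0.028526
  π_C·f_C = 0.51 × 0.330598 = 0.168605
Marginal: 0.163549 + 0.028526 + 0.168605 = 0.36068
P(Group B | 0.9 hours) ≈ 0.079

0.079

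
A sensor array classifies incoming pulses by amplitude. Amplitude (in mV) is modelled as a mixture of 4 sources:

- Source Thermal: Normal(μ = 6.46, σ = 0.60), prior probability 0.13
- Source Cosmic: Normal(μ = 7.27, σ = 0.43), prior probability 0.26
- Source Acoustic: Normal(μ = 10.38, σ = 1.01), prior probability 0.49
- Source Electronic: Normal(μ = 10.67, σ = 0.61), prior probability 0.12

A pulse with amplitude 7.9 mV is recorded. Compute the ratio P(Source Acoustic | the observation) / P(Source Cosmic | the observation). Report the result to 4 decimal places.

Since P(k|x) ∝ π_k f_k(x), the posterior odds are π_i f_i(x) / (π_j f_j(x)).
Component likelihoods at x = 7.9 mV:
  f_Thermal = 0.0373242
  f_Cosmic = 0.317191
  f_Acoustic = 0.0193804
  f_Electronic = 2.17715e-05
Posterior odds = (π_Acoustic·f_Acoustic) / (π_Cosmic·f_Cosmic) = (0.49·0.0193804) / (0.26·0.317191) = 0.00949637 / 0.0824696 ≈ 0.1151

0.1151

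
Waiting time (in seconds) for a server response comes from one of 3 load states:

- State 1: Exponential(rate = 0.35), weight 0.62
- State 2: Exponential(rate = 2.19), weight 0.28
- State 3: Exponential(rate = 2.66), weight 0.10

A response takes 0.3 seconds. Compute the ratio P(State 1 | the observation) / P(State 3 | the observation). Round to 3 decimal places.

Posterior odds = (P(Z=i) f_i(x)) / (P(Z=j) f_j(x)); the normalising sum cancels.
Component likelihoods at x = 0.3 seconds:
  L_1 = 0.35·e^(−0.35·0.3) = 0.35·e^(−0.1050) = 0.315114
  L_2 = 2.19·e^(−2.19·0.3) = 2.19·e^(−0.6570) = 1.13531
  L_3 = 2.66·e^(−2.66·0.3) = 2.66·e^(−0.7980) = 1.19761
Posterior odds = (P(Z=1)·L_1) / (P(Z=3)·L_3) = (0.62·0.315114) / (0.10·1.19761) = 0.19537 / 0.119761 ≈ 1.631

1.631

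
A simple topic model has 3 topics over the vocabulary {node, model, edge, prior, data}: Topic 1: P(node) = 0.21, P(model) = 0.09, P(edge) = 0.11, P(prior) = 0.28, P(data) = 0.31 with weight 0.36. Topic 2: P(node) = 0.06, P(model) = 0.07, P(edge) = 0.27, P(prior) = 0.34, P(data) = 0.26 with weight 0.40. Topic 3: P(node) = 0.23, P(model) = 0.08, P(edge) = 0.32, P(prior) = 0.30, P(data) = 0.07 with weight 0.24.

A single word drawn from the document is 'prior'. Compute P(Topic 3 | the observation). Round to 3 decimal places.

0.233

Posterior ∝ prior × likelihood, so P(k | x) ∝ π_k f_k(x); normalise over all components.
Categorical probabilities:
  p_1 = P(prior | comp) = 0.28
  p_2 = P(prior | comp) = 0.34
  p_3 = P(prior | comp) = 0.30
Unnormalised posteriors:
  π_1·p_1 = 0.36 × 0.28 = 0.1008
  π_2·p_2 = 0.40 × 0.34 = 0.136
  π_3·p_3 = 0.24 × 0.3 = 0.072
Evidence: 0.1008 + 0.136 + 0.072 = 0.3088
P(Topic 3 | data) = 0.072 / 0.3088 ≈ 0.233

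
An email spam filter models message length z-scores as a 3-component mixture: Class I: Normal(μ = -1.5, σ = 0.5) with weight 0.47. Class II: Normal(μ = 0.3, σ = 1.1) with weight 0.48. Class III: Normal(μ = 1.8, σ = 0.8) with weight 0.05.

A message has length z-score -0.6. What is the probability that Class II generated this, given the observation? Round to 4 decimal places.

By Bayes' theorem, P(k | x) = π_k f_k(x) / Σ_j π_j f_j(x).
Evaluate each component's likelihood at the observed value:
  p_I = 0.1579
  p_II = 0.25951
  p_III = 0.00553981
Multiply by the mixture weights:
  π_I·p_I = 0.47 × 0.1579 = 0.0742131
  π_II·p_II = 0.48 × 0.25951 = 0.124565
  π_III·p_III = 0.05 × 0.00553981 = 0.000276991
Denominator: 0.0742131 + 0.124565 + 0.000276991 = 0.199055
Responsibility of Class II: 0.124565 / 0.199055 ≈ 0.6258

0.6258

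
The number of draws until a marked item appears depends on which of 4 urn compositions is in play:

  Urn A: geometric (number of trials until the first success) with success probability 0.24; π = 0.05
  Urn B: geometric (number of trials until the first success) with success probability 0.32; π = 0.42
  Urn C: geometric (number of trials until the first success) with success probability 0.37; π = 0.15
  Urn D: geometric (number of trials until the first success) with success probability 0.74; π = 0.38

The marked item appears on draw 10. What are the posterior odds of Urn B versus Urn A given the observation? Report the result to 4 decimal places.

Since P(k|x) ∝ P(Z=k) f_k(x), the posterior odds are P(Z=i) f_i(x) / (P(Z=j) f_j(x)).
Component likelihoods at x = 10:
  p_A = 0.24·(1−0.24)^9 = 0.24·0.0845906 = 0.0203018
  p_B = 0.32·(1−0.32)^9 = 0.32·0.0310871 = 0.00994787
  p_C = 0.37·(1−0.37)^9 = 0.37·0.0156338 = 0.00578451
  p_D = 0.74·(1−0.74)^9 = 0.74·5.4295e-06 = 4.01783e-06
Odds = (0.42/0.05) × (0.00994787/0.0203018) = 8.4 × 0.490001 ≈ 4.1160

4.1160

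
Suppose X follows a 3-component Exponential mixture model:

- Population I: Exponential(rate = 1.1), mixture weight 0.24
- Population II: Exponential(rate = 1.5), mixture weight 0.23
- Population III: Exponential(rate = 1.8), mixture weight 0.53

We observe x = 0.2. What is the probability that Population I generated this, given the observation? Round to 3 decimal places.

The responsibility of component k is π_k f_k(x) divided by Σ_j π_j f_j(x).
Component likelihoods at x = 0.2:
  p_I = 0.882771
  p_II = 1.11123
  p_III = 1.25582
Prior × likelihood for each component:
  π_I·p_I = 0.24 × 0.882771 = 0.211865
  π_II·p_II = 0.23 × 1.11123 = 0.255582
  π_III·p_III = 0.53 × 1.25582 = 0.665583
Marginal: 0.211865 + 0.255582 + 0.665583 = 1.13303
Responsibility of Population I: 0.211865 / 1.13303 ≈ 0.187

0.187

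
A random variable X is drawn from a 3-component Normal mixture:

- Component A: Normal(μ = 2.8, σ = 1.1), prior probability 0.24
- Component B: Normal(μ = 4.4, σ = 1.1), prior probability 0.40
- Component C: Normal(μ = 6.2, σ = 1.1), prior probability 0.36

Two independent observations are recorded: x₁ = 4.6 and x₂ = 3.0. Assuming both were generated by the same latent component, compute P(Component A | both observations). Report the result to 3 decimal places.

0.259

Posterior ∝ prior × likelihood, so P(k | x) ∝ π_k f_k(x); normalise over all components.
Since both observations come from the same component, the likelihood for component k is f_k(x₁)·f_k(x₂).
  f_A = [0.0950748] × [0.356729] = 0.033916
  f_B = [0.356729] × [0.161352] = 0.0575591
  f_C = [0.125921] × [0.00527038] = 0.000663651
Multiply by the mixture weights:
  π_A·f_A = 0.24 × 0.033916 = 0.00813983
  π_B·f_B = 0.40 × 0.0575591 = 0.0230236
  π_C·f_C = 0.36 × 0.000663651 = 0.000238914
Sum: 0.00813983 + 0.0230236 + 0.000238914 = 0.0314024
P(Component A | x) = 0.00813983 / 0.0314024 ≈ 0.259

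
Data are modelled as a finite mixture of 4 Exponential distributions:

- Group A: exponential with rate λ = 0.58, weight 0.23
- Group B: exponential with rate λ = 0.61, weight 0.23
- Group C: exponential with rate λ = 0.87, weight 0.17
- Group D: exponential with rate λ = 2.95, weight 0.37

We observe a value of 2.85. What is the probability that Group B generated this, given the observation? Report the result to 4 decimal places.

0.3925

P(component k | x) = w_k·f_k(x) / marginal(x), where marginal(x) = Σ_j w_j·f_j(x).
Evaluate each component's likelihood at the observed value:
  f_A = 0.58·e^(−0.58·2.85) = 0.58·e^(−1.6530) = 0.111055
  f_B = 0.61·e^(−0.61·2.85) = 0.61·e^(−1.7385) = 0.107228
  f_C = 0.87·e^(−0.87·2.85) = 0.87·e^(−2.4795) = 0.072893
  f_D = 2.95·e^(−2.95·2.85) = 2.95·e^(−8.4075) = 0.000658402
Unnormalised posteriors:
  w_A·f_A = 0.23 × 0.111055 = 0.0255427
  w_B·f_B = 0.23 × 0.107228 = 0.0246625
  w_C·f_C = 0.17 × 0.072893 = 0.0123918
  w_D·f_D = 0.37 × 0.000658402 = 0.000243609
Marginal: 0.0255427 + 0.0246625 + 0.0123918 + 0.000243609 = 0.0628406
So the posterior for Group B is 0.0246625 / 0.0628406 ≈ 0.3925.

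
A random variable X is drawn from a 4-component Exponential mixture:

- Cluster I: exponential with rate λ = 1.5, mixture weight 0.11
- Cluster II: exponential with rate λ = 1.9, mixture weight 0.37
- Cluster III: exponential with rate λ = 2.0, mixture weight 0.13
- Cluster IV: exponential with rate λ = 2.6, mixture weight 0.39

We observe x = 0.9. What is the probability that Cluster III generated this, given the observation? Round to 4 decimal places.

The responsibility of component k is π_k f_k(x) divided by Σ_j π_j f_j(x).
Evaluate each component's likelihood at the observed value:
  f_I = 1.5·e^(−1.5·0.9) = 1.5·e^(−1.3500) = 0.38886
  f_II = 1.9·e^(−1.9·0.9) = 1.9·e^(−1.7100) = 0.343645
  f_III = 2.0·e^(−2.0·0.9) = 2.0·e^(−1.8000) = 0.330598
  f_IV = 2.6·e^(−2.6·0.9) = 2.6·e^(−2.3400) = 0.250452
Prior × likelihood for each component:
  π_I·f_I = 0.11 × 0.38886 = 0.0427746
  π_II·f_II = 0.37 × 0.343645 = 0.127149
  π_III·f_III = 0.13 × 0.330598 = 0.0429777
  π_IV·f_IV = 0.39 × 0.250452 = 0.0976762
Evidence: 0.0427746 + 0.127149 + 0.0429777 + 0.0976762 = 0.310577
P(Cluster III | data) ≈ 0.1384

0.1384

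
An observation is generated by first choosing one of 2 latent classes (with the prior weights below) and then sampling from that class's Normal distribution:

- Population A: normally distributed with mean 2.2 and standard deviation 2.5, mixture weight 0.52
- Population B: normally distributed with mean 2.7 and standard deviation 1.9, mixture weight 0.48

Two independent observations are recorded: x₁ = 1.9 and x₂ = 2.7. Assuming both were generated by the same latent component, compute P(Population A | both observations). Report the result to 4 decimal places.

Posterior ∝ prior × likelihood, so P(k | x) ∝ π_k f_k(x); normalise over all components.
Since both observations come from the same component, the likelihood for component k is f_k(x₁)·f_k(x₂).
  f_A = [0.158432] × [0.156417] = 0.0247815
  f_B = [0.192158] × [0.20997] = 0.0403474
Prior × likelihood for each component:
  π_A·f_A = 0.52 × 0.0247815 = 0.0128864
  π_B·f_B = 0.48 × 0.0403474 = 0.0193668
Marginal: 0.0128864 + 0.0193668 = 0.0322531
P(Population A | x) ≈ 0.3995

0.3995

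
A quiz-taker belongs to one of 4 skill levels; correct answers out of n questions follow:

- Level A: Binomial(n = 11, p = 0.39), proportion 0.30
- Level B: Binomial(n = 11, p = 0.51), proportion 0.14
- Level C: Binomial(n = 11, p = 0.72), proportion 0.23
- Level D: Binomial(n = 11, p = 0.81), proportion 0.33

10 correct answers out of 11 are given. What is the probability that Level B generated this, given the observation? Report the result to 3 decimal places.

0.008

The responsibility of component k is π_k f_k(x) divided by Σ_j π_j f_j(x).
Evaluate each component's likelihood at the observed value:
  p_A = C(11,10)·0.39^10·0.61^1 = 11·8.14041e-05·0.61 = 0.000546221
  p_B = C(11,10)·0.51^10·0.49^1 = 11·0.00119042·0.49 = 0.00641639
  p_C = C(11,10)·0.72^10·0.28^1 = 11·0.0374391·0.28 = 0.115312
  p_D = C(11,10)·0.81^10·0.19^1 = 11·0.121577·0.19 = 0.254095
Weight by the priors:
  π_A·p_A = 0.30 × 0.000546221 = 0.000163866
  π_B·p_B = 0.14 × 0.00641639 = 0.000898294
  π_C·p_C = 0.23 × 0.115312 = 0.0265218
  π_D·p_D = 0.33 × 0.254095 = 0.0838514
Marginal: 0.000163866 + 0.000898294 + 0.0265218 + 0.0838514 = 0.111435
P(Level B | the observation) = 0.000898294 / 0.111435 ≈ 0.008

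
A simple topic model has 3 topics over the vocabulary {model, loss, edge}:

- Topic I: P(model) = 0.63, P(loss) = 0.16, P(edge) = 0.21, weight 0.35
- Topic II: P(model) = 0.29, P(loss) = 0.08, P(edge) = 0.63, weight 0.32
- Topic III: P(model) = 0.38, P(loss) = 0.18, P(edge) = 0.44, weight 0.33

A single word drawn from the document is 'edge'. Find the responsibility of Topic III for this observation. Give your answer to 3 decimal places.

0.345

Apply Bayes' rule: the posterior for each component is proportional to its prior times its likelihood at x.
Categorical probabilities:
  L_I = P(edge | comp) = 0.21
  L_II = P(edge | comp) = 0.63
  L_III = P(edge | comp) = 0.44
Multiply by the mixture weights:
  P(Z=I)·L_I = 0.35 × 0.21 = 0.0735
  P(Z=II)·L_II = 0.32 × 0.63 = 0.2016
  P(Z=III)·L_III = 0.33 × 0.44 = 0.1452
Denominator: 0.0735 + 0.2016 + 0.1452 = 0.4203
So the posterior for Topic III is 0.1452 / 0.4203 ≈ 0.345.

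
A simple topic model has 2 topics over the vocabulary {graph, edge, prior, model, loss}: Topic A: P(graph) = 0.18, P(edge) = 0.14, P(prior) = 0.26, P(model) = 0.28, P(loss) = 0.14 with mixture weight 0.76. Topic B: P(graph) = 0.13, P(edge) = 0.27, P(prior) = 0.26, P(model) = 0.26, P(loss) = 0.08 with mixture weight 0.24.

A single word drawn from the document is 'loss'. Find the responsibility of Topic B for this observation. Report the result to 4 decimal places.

0.1529

Posterior ∝ prior × likelihood, so P(k | x) ∝ π_k f_k(x); normalise over all components.
Evaluate each component's likelihood at the observed value:
  p_A = P(loss | comp) = 0.14
  p_B = P(loss | comp) = 0.08
Weight by the priors:
  π_A·p_A = 0.76 × 0.14 = 0.1064
  π_B·p_B = 0.24 × 0.08 = 0.0192
Denominator: 0.1064 + 0.0192 = 0.1256
P(Topic B | the observation) ≈ 0.1529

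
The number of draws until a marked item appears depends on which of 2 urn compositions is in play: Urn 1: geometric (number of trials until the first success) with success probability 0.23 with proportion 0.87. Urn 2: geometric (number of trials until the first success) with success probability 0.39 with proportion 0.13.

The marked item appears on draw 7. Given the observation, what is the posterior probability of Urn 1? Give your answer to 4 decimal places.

Apply Bayes' rule: the posterior for each component is proportional to its prior times its likelihood at x.
Evaluate each component's likelihood at the observed value:
  p_1 = 0.23·(1−0.23)^6 = 0.23·0.208422 = 0.0479371
  p_2 = 0.39·(1−0.39)^6 = 0.39·0.0515204 = 0.0200929
Multiply by the mixture weights:
  π_1·p_1 = 0.87 × 0.0479371 = 0.0417053
  π_2·p_2 = 0.13 × 0.0200929 = 0.00261208
Marginal: 0.0417053 + 0.00261208 = 0.0443174
P(Urn 1 | the observation) ≈ 0.9411

0.9411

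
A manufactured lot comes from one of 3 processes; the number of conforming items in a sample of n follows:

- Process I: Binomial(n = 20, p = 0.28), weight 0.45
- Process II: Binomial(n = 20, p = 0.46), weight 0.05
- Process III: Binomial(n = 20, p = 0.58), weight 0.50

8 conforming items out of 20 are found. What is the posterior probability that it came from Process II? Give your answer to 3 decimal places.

0.105

P(component k | x) = π_k·f_k(x) / marginal(x), where marginal(x) = Σ_j π_j·f_j(x).
Binomial probabilities:
  L_I = C(20,8)·0.28^8·0.72^12 = 125970·3.77802e-05·0.0194084 = 0.092368
  L_II = C(20,8)·0.46^8·0.54^12 = 125970·0.00200476·0.000614788 = 0.155258
  L_III = C(20,8)·0.58^8·0.42^12 = 125970·0.0128063·3.01295e-05 = 0.0486052
Unnormalised posteriors:
  π_I·L_I = 0.45 × 0.092368 = 0.0415656
  π_II·L_II = 0.05 × 0.155258 = 0.00776292
  π_III·L_III = 0.50 × 0.0486052 = 0.0243026
Normaliser: 0.0415656 + 0.00776292 + 0.0243026 = 0.0736311
So the posterior for Process II is 0.00776292 / 0.0736311 ≈ 0.105.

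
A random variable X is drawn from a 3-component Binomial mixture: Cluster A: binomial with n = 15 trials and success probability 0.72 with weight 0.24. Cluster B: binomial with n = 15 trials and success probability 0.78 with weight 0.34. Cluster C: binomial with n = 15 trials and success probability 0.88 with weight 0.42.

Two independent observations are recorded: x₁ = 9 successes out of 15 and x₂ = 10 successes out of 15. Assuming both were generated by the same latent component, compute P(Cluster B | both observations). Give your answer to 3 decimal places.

0.312

P(component k | x) = π_k·f_k(x) / marginal(x), where marginal(x) = Σ_j π_j·f_j(x).
Since both observations come from the same component, the likelihood for component k is f_k(x₁)·f_k(x₂).
  f_A = [C(15,9)·0.72^9·0.28^6 = 5005·0.0519987·0.00048189 = 0.125414] × [0.193495] = 0.0242669
  f_B = [C(15,9)·0.78^9·0.22^6 = 5005·0.106869·0.00011338 = 0.0606445] × [0.129007] = 0.00782359
  f_C = [C(15,9)·0.88^9·0.12^6 = 5005·0.316478·2.98598e-06 = 0.00472972] × [0.0208108] = 9.84292e-05
Multiply by the mixture weights:
  π_A·f_A = 0.24 × 0.0242669 = 0.00582407
  π_B·f_B = 0.34 × 0.00782359 = 0.00266002
  π_C·f_C = 0.42 × 9.84292e-05 = 4.13403e-05
Marginal: 0.00582407 + 0.00266002 + 4.13403e-05 = 0.00852543
Responsibility of Cluster B: 0.00266002 / 0.00852543 ≈ 0.312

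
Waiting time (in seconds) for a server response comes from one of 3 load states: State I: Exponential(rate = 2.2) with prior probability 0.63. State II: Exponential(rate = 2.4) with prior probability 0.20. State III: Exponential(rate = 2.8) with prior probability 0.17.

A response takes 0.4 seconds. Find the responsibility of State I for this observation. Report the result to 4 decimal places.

The responsibility of component k is w_k f_k(x) divided by Σ_j w_j f_j(x).
Exponential densities:
  L_I = 2.2·e^(−2.2·0.4) = 2.2·e^(−0.8800) = 0.912522
  L_II = 2.4·e^(−2.4·0.4) = 2.4·e^(−0.9600) = 0.918943
  L_III = 2.8·e^(−2.8·0.4) = 2.8·e^(−1.1200) = 0.913583
Weight by the priors:
  w_I·L_I = 0.63 × 0.912522 = 0.574889
  w_II·L_II = 0.20 × 0.918943 = 0.183789
  w_III·L_III = 0.17 × 0.913583 = 0.155309
Evidence: 0.574889 + 0.183789 + 0.155309 = 0.913987
P(State I | x) ≈ 0.6290

0.6290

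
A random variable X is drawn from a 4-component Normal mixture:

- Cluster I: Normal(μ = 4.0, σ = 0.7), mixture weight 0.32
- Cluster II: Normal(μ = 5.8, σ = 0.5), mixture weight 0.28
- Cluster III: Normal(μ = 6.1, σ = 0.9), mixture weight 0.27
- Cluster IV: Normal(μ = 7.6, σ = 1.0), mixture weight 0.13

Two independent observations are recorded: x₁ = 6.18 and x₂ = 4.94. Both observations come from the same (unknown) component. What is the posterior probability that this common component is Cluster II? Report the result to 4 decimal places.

P(component k | x) = P(Z=k)·f_k(x) / marginal(x), where marginal(x) = Σ_j P(Z=j)·f_j(x).
Since both observations come from the same component, the likelihood for component k is f_k(x₁)·f_k(x₂).
  L_I = [(1/(0.7·√(2π)))·exp(−(6.18−4.0)²/(2·0.7²)) = 0.569918·exp(-4.84939) = 0.00446426] × [0.231333] = 0.00103273
  L_II = [(1/(0.5·√(2π)))·exp(−(6.18−5.8)²/(2·0.5²)) = 0.797885·exp(-0.28880) = 0.597745] × [0.181774] = 0.108654
  L_III = [(1/(0.9·√(2π)))·exp(−(6.18−6.1)²/(2·0.9²)) = 0.443269·exp(-0.00395) = 0.441521] × [0.193168] = 0.0852878
  L_IV = [(1/(1.0·√(2π)))·exp(−(6.18−7.6)²/(2·1.0²)) = 0.398942·exp(-1.00820) = 0.145564] × [0.0116001] = 0.00168856
Prior × likelihood for each component:
  P(Z=I)·L_I = 0.32 × 0.00103273 = 0.000330474
  P(Z=II)·L_II = 0.28 × 0.108654 = 0.0304232
  P(Z=III)·L_III = 0.27 × 0.0852878 = 0.0230277
  P(Z=IV)·L_IV = 0.13 × 0.00168856 = 0.000219513
Denominator: 0.000330474 + 0.0304232 + 0.0230277 + 0.000219513 = 0.0540009
P(Cluster II | x₁,x₂) = 0.0304232 / 0.0540009 ≈ 0.5634

0.5634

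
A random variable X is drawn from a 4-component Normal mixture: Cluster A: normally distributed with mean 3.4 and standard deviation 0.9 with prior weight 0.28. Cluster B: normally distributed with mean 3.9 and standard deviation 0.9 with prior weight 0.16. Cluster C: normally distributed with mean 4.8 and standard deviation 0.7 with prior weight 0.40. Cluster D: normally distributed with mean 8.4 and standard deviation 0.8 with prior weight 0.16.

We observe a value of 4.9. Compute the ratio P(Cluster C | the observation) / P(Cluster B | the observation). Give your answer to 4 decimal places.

5.8984

Only the two components matter; the odds are (π_i f_i(x)) / (π_j f_j(x)).
Evaluate each component's likelihood at the observed value:
  L_A = (1/(0.9·√(2π)))·exp(−(4.9−3.4)²/(2·0.9²)) = 0.443269·exp(-1.38889) = 0.11053
  L_B = (1/(0.9·√(2π)))·exp(−(4.9−3.9)²/(2·0.9²)) = 0.443269·exp(-0.61728) = 0.239103
  L_C = (1/(0.7·√(2π)))·exp(−(4.9−4.8)²/(2·0.7²)) = 0.569918·exp(-0.01020) = 0.564132
  L_D = (1/(0.8·√(2π)))·exp(−(4.9−8.4)²/(2·0.8²)) = 0.498678·exp(-9.57031) = 3.47925e-05
0.225653 / 0.0382564 ≈ 5.8984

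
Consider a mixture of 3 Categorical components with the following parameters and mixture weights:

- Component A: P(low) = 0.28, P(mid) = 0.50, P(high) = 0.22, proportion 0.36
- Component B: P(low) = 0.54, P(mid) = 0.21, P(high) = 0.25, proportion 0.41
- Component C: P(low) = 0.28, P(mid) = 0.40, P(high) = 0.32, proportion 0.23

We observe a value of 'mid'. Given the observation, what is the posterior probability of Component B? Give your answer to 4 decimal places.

Apply Bayes' rule: the posterior for each component is proportional to its prior times its likelihood at x.
Evaluate each component's likelihood at the observed value:
  p_A = P(mid | comp) = 0.50
  p_B = P(mid | comp) = 0.21
  p_C = P(mid | comp) = 0.40
Prior × likelihood for each component:
  w_A·p_A = 0.36 × 0.5 = 0.18
  w_B·p_B = 0.41 × 0.21 = 0.0861
  w_C·p_C = 0.23 × 0.4 = 0.092
Denominator: 0.18 + 0.0861 + 0.092 = 0.3581
P(Component B | the observation) ≈ 0.2404

0.2404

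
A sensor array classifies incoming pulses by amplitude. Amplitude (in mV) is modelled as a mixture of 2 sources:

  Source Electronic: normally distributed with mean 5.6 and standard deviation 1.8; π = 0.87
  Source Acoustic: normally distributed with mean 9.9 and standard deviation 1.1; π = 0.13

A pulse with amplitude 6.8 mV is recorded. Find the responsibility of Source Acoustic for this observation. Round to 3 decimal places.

0.006

By Bayes' theorem, P(k | x) = π_k f_k(x) / Σ_j π_j f_j(x).
Evaluate each component's likelihood at the observed value:
  L_Electronic = 0.177471
  L_Acoustic = 0.00683757
Weight by the priors:
  π_Electronic·L_Electronic = 0.87 × 0.177471 = 0.1544
  π_Acoustic·L_Acoustic = 0.13 × 0.00683757 = 0.000888884
Evidence: 0.1544 + 0.000888884 = 0.155289
P(Source Acoustic | x) = 0.000888884 / 0.155289 ≈ 0.006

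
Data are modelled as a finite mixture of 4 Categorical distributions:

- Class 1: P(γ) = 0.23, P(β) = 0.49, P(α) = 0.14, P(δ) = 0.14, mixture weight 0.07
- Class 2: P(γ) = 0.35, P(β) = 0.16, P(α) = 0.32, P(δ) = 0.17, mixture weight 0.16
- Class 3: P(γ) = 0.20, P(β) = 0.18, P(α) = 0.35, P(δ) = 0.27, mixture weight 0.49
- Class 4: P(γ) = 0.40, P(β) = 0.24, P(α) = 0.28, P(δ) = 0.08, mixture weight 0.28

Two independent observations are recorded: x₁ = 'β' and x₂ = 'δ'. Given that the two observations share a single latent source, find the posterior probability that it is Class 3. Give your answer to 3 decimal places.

Posterior ∝ prior × likelihood, so P(k | x) ∝ π_k f_k(x); normalise over all components.
Since both observations come from the same component, the likelihood for component k is f_k(x₁)·f_k(x₂).
  p_1 = [0.49] × [0.14] = 0.0686
  p_2 = [0.16] × [0.17] = 0.0272
  p_3 = [0.18] × [0.27] = 0.0486
  p_4 = [0.24] × [0.08] = 0.0192
Weight by the priors:
  π_1·p_1 = 0.07 × 0.0686 = 0.004802
  π_2·p_2 = 0.16 × 0.0272 = 0.004352
  π_3·p_3 = 0.49 × 0.0486 = 0.023814
  π_4·p_4 = 0.28 × 0.0192 = 0.005376
Denominator: 0.004802 + 0.004352 + 0.023814 + 0.005376 = 0.038344
Responsibility of Class 3: 0.023814 / 0.038344 ≈ 0.621

0.621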